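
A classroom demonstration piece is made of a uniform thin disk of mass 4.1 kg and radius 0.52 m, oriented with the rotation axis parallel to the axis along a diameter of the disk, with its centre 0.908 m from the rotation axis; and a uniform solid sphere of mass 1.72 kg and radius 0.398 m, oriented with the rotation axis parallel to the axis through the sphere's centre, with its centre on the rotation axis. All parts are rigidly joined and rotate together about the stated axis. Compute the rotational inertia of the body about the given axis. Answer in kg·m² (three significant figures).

3.77

Thin disk: I_cm = (1/4)MR² = (1/4)(4.1)(0.52)² = 0.27716 kg·m²; centre at d = 0.908 m, so the parallel axis theorem gives I = 0.27716 + (4.1)(0.908)² = 3.6575 kg·m².
Solid sphere: I_cm = (2/5)MR² = (2/5)(1.72)(0.398)² = 0.10898 kg·m²; axis through the centre, so I = 0.10898 kg·m².
Total I = 3.6575 + 0.10898 = 3.7664 kg·m².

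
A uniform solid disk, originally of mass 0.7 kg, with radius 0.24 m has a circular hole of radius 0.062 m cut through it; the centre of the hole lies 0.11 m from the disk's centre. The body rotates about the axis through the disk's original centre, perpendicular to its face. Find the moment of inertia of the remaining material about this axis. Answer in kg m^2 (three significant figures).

0.0195

Unpierced body about its centre: I₀ = (1/2)MR² = (1/2)(0.7)(0.24)² = 0.02016 kg m^2.
The removed disk has mass m = M·(r/R)² = (0.7)(0.062/0.24)² = 0.046715 kg (same uniform areal density).
Its moment of inertia about the rotation axis (parallel-axis theorem): I_hole = (1/2)mr² + md² = (1/2)(0.046715)(0.062)² + (0.046715)(0.11)² = 0.00065504 kg m^2.
Treating the hole as negative mass, I = I₀ − I_hole = 0.02016 − 0.00065504 = 0.019505 kg m^2.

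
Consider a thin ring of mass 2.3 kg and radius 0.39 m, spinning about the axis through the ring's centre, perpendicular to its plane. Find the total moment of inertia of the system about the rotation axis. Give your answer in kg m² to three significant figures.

I_cm = MR² = (2.3)(0.39)² = 0.34983 kg m²; axis through the centre, so I = 0.34983 kg m².

0.350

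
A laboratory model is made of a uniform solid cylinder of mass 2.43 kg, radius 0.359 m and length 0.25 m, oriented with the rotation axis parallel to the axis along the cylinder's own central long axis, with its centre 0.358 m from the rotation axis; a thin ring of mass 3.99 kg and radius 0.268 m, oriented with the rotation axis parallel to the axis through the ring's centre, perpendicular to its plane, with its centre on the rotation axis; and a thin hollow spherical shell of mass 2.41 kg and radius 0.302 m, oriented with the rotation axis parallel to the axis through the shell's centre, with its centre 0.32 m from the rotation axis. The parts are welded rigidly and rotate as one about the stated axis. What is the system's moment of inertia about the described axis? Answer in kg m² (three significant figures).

Solid cylinder: I_cm = (1/2)MR² = (1/2)(2.43)(0.359)² = 0.15659 kg m²; centre at d = 0.358 m, so I = I_cm + Md² gives I = 0.15659 + (2.43)(0.358)² = 0.46803 kg m².
Thin ring: I_cm = MR² = (3.99)(0.268)² = 0.28658 kg m²; axis through the centre, so I = 0.28658 kg m².
Spherical shell: I_cm = (2/3)MR² = (2/3)(2.41)(0.302)² = 0.14653 kg m²; centre at d = 0.32 m, so I = I_cm + Md² gives I = 0.14653 + (2.41)(0.32)² = 0.39332 kg m².
Total I = 0.46803 + 0.28658 + 0.39332 = 1.1479 kg m².

1.15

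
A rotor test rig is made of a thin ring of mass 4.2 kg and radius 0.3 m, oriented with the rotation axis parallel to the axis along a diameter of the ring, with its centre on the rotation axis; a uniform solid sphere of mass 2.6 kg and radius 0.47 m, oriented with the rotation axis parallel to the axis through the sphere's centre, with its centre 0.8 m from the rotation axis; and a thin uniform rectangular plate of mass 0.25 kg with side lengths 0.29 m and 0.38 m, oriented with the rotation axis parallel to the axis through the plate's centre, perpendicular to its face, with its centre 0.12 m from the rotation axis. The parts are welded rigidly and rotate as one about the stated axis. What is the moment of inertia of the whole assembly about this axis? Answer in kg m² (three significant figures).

Thin ring: I_cm = (1/2)MR² = (1/2)(4.2)(0.3)² = 0.189 kg m²; axis through the centre, so I = 0.189 kg m².
Solid sphere: I_cm = (2/5)MR² = (2/5)(2.6)(0.47)² = 0.22974 kg m²; centre at d = 0.8 m, so the parallel axis theorem gives I = 0.22974 + (2.6)(0.8)² = 1.8937 kg m².
Rectangular plate: I_cm = (1/12)M(a²+b²) = (1/12)(0.25)[(0.29)² + (0.38)²] = 0.0047604 kg m²; centre at d = 0.12 m, so the parallel axis theorem gives I = 0.0047604 + (0.25)(0.12)² = 0.0083604 kg m².
Total I = 0.189 + 1.8937 + 0.0083604 = 2.0911 kg m².

2.09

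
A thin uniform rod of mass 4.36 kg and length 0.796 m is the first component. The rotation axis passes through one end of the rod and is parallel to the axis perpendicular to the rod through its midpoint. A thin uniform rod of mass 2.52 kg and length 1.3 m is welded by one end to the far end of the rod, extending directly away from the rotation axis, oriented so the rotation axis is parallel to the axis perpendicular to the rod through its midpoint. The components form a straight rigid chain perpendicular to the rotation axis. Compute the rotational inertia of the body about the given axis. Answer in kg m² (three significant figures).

6.54

Thin rod: I_cm = (1/12)ML² = (1/12)(4.36)(0.796)² = 0.23021 kg m²; centre at d = 0.398 m, so the parallel axis theorem gives I = 0.23021 + (4.36)(0.398)² = 0.92086 kg m².
Thin rod: I_cm = (1/12)ML² = (1/12)(2.52)(1.3)² = 0.3549 kg m²; centre at d = 0.398 + 0.398 + 0.65 = 1.446 m, so the parallel axis theorem gives I = 0.3549 + (2.52)(1.446)² = 5.624 kg m².
Total I = 0.92086 + 5.624 = 6.5449 kg m².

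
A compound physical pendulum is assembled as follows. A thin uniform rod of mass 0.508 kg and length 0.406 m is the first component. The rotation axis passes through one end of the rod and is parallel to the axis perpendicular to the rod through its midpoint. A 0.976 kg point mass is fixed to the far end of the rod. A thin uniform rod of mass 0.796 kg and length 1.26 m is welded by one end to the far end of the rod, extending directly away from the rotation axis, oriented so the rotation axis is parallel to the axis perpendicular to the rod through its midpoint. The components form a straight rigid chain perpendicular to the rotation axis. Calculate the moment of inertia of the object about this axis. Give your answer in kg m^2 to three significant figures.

Thin rod: I_cm = (1/12)ML² = (1/12)(0.508)(0.406)² = 0.0069781 kg m^2; centre at d = 0.203 m, so I = I_cm + Md² gives I = 0.0069781 + (0.508)(0.203)² = 0.027912 kg m^2.
Point mass: I_cm = 0; centre at d = 0.203 + 0.203 = 0.406 m, so I = I_cm + Md² gives I = 0 + (0.976)(0.406)² = 0.16088 kg m^2.
Thin rod: I_cm = (1/12)ML² = (1/12)(0.796)(1.26)² = 0.10531 kg m^2; centre at d = 0.203 + 0.203 + 0.63 = 1.036 m, so I = I_cm + Md² gives I = 0.10531 + (0.796)(1.036)² = 0.95965 kg m^2.
Total I = 0.027912 + 0.16088 + 0.95965 = 1.1484 kg m^2.

1.15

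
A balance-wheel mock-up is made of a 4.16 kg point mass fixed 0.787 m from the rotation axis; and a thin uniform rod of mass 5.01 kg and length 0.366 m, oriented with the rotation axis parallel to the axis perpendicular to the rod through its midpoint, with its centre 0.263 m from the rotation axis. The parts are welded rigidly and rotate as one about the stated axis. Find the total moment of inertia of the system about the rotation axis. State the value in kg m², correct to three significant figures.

Point mass: I_cm = 0; centre at d = 0.787 m, so the parallel axis theorem gives I = 0 + (4.16)(0.787)² = 2.5766 kg m².
Thin rod: I_cm = (1/12)ML² = (1/12)(5.01)(0.366)² = 0.055927 kg m²; centre at d = 0.263 m, so the parallel axis theorem gives I = 0.055927 + (5.01)(0.263)² = 0.40246 kg m².
Total I = 2.5766 + 0.40246 = 2.979 kg m².

2.98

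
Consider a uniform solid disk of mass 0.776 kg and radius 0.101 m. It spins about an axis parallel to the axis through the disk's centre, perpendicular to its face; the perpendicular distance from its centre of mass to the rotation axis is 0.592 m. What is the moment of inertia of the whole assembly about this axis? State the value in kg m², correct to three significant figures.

0.276

I_cm = (1/2)MR² = (1/2)(0.776)(0.101)² = 0.003958 kg m²; centre at d = 0.592 m, so the parallel axis theorem gives I = 0.003958 + (0.776)(0.592)² = 0.27592 kg m².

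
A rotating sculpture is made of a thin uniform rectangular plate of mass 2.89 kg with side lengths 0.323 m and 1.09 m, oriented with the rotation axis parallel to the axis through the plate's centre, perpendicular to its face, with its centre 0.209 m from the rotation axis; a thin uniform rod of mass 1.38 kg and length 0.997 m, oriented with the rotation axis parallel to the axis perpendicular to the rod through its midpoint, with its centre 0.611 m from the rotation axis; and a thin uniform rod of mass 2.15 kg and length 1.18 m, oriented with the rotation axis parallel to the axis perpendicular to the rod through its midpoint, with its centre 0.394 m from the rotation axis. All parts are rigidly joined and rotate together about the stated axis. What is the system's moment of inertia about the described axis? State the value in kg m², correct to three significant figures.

1.65

Rectangular plate: I_cm = (1/12)M(a²+b²) = (1/12)(2.89)[(0.323)² + (1.09)²] = 0.31126 kg m²; centre at d = 0.209 m, so I = I_cm + Md² gives I = 0.31126 + (2.89)(0.209)² = 0.4375 kg m².
Thin rod: I_cm = (1/12)ML² = (1/12)(1.38)(0.997)² = 0.11431 kg m²; centre at d = 0.611 m, so I = I_cm + Md² gives I = 0.11431 + (1.38)(0.611)² = 0.62949 kg m².
Thin rod: I_cm = (1/12)ML² = (1/12)(2.15)(1.18)² = 0.24947 kg m²; centre at d = 0.394 m, so I = I_cm + Md² gives I = 0.24947 + (2.15)(0.394)² = 0.58323 kg m².
Total I = 0.4375 + 0.62949 + 0.58323 = 1.6502 kg m².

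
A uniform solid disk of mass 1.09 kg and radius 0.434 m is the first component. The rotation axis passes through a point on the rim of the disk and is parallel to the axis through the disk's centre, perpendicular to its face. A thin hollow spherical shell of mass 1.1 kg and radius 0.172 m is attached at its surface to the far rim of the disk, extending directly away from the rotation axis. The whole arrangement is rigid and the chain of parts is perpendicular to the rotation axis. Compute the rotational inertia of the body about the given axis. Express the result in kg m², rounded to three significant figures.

Solid disk: I_cm = (1/2)MR² = (1/2)(1.09)(0.434)² = 0.10265 kg m²; centre at d = 0.434 m, so I = I_cm + Md² gives I = 0.10265 + (1.09)(0.434)² = 0.30796 kg m².
Spherical shell: I_cm = (2/3)MR² = (2/3)(1.1)(0.172)² = 0.021695 kg m²; centre at d = 0.434 + 0.434 + 0.172 = 1.04 m, so I = I_cm + Md² gives I = 0.021695 + (1.1)(1.04)² = 1.2115 kg m².
Total I = 0.30796 + 1.2115 = 1.5194 kg m².

1.52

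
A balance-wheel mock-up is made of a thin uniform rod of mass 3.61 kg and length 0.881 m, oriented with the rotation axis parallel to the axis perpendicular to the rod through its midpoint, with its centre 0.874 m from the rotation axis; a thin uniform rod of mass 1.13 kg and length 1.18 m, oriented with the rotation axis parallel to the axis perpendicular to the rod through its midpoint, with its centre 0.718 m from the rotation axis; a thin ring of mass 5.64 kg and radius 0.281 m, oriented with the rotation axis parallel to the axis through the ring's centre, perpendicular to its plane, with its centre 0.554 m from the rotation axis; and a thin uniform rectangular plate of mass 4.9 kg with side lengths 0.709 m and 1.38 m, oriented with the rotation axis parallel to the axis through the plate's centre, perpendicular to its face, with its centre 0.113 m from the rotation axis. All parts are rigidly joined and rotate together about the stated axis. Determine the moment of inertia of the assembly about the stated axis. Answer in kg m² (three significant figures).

Thin rod: I_cm = (1/12)ML² = (1/12)(3.61)(0.881)² = 0.2335 kg m²; centre at d = 0.874 m, so I = I_cm + Md² gives I = 0.2335 + (3.61)(0.874)² = 2.9911 kg m².
Thin rod: I_cm = (1/12)ML² = (1/12)(1.13)(1.18)² = 0.13112 kg m²; centre at d = 0.718 m, so I = I_cm + Md² gives I = 0.13112 + (1.13)(0.718)² = 0.71366 kg m².
Thin ring: I_cm = MR² = (5.64)(0.281)² = 0.44534 kg m²; centre at d = 0.554 m, so I = I_cm + Md² gives I = 0.44534 + (5.64)(0.554)² = 2.1763 kg m².
Rectangular plate: I_cm = (1/12)M(a²+b²) = (1/12)(4.9)[(0.709)² + (1.38)²] = 0.98289 kg m²; centre at d = 0.113 m, so I = I_cm + Md² gives I = 0.98289 + (4.9)(0.113)² = 1.0455 kg m².
Total I = 2.9911 + 0.71366 + 2.1763 + 1.0455 = 6.9266 kg m².

6.93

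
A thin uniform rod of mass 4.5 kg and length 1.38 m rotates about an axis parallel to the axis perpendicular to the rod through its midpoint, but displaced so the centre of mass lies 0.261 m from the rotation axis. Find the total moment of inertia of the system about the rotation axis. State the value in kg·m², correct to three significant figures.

I_cm = (1/12)ML² = (1/12)(4.5)(1.38)² = 0.71415 kg·m²; centre at d = 0.261 m, so the parallel axis theorem gives I = 0.71415 + (4.5)(0.261)² = 1.0207 kg·m².

1.02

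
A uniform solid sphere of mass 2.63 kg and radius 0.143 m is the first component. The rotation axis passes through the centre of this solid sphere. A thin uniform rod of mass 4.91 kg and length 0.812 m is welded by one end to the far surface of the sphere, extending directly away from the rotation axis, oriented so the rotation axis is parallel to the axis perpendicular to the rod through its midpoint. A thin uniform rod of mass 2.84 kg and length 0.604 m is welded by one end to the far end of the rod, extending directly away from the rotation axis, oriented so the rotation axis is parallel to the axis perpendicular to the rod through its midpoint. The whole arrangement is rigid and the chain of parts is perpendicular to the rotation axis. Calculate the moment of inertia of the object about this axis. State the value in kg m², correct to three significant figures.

6.34

Solid sphere: I_cm = (2/5)MR² = (2/5)(2.63)(0.143)² = 0.021512 kg m²; axis through the centre, so I = 0.021512 kg m².
Thin rod: I_cm = (1/12)ML² = (1/12)(4.91)(0.812)² = 0.26978 kg m²; centre at d = 0.143 + 0.406 = 0.549 m, so the parallel axis theorem gives I = 0.26978 + (4.91)(0.549)² = 1.7497 kg m².
Thin rod: I_cm = (1/12)ML² = (1/12)(2.84)(0.604)² = 0.08634 kg m²; centre at d = 0.143 + 0.406 + 0.406 + 0.302 = 1.257 m, so the parallel axis theorem gives I = 0.08634 + (2.84)(1.257)² = 4.5737 kg m².
Total I = 0.021512 + 1.7497 + 4.5737 = 6.3449 kg m².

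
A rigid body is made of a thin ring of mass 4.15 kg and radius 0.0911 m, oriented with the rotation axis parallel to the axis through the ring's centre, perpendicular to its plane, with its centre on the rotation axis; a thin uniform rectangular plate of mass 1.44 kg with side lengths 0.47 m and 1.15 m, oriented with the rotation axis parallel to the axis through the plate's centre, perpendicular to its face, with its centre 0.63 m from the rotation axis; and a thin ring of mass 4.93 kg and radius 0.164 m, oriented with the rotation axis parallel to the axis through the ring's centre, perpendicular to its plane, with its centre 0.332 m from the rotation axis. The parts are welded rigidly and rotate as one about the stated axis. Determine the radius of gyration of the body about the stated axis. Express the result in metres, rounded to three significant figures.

0.373

Thin ring: I_cm = MR² = (4.15)(0.0911)² = 0.034442 kg·m²; axis through the centre, so I = 0.034442 kg·m².
Rectangular plate: I_cm = (1/12)M(a²+b²) = (1/12)(1.44)[(0.47)² + (1.15)²] = 0.18521 kg·m²; centre at d = 0.63 m, so the parallel axis theorem gives I = 0.18521 + (1.44)(0.63)² = 0.75674 kg·m².
Thin ring: I_cm = MR² = (4.93)(0.164)² = 0.1326 kg·m²; centre at d = 0.332 m, so the parallel axis theorem gives I = 0.1326 + (4.93)(0.332)² = 0.676 kg·m².
Total I = 1.4672 kg·m²; total mass M = 10.52 kg.
k = √(I/M) = √(1.4672/10.52) = 0.37345 m.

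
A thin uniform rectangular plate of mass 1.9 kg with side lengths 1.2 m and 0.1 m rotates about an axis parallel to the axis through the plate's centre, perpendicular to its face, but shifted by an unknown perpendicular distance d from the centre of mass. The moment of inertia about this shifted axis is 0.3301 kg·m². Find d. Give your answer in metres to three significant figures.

0.230

About the centre-of-mass axis, I_cm = (1/12)M(a²+b²) = (1/12)(1.9)[(1.2)² + (0.1)²] = 0.22958 kg·m².
Parallel axis theorem: I = I_cm + Md², so Md² = 0.3301 − 0.22958 = 0.10052 kg·m².
d = √(0.10052 / 1.9) = 0.23001 m.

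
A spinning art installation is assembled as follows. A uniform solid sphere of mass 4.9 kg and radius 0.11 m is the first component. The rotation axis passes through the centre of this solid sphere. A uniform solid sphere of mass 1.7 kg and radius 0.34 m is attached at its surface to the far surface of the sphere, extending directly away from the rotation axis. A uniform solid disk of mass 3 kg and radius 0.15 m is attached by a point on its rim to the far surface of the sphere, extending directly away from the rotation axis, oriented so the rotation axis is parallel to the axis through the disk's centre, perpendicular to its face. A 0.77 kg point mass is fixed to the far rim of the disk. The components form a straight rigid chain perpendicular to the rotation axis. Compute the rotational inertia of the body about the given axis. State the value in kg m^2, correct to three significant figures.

Solid sphere: I_cm = (2/5)MR² = (2/5)(4.9)(0.11)² = 0.023716 kg m^2; axis through the centre, so I = 0.023716 kg m^2.
Solid sphere: I_cm = (2/5)MR² = (2/5)(1.7)(0.34)² = 0.078608 kg m^2; centre at d = 0.11 + 0.34 = 0.45 m, so I = I_cm + Md² gives I = 0.078608 + (1.7)(0.45)² = 0.42286 kg m^2.
Solid disk: I_cm = (1/2)MR² = (1/2)(3)(0.15)² = 0.03375 kg m^2; centre at d = 0.11 + 0.34 + 0.34 + 0.15 = 0.94 m, so I = I_cm + Md² gives I = 0.03375 + (3)(0.94)² = 2.6846 kg m^2.
Point mass: I_cm = 0; centre at d = 0.11 + 0.34 + 0.34 + 0.15 + 0.15 = 1.09 m, so I = I_cm + Md² gives I = 0 + (0.77)(1.09)² = 0.91484 kg m^2.
Total I = 0.023716 + 0.42286 + 2.6846 + 0.91484 = 4.046 kg m^2.

4.05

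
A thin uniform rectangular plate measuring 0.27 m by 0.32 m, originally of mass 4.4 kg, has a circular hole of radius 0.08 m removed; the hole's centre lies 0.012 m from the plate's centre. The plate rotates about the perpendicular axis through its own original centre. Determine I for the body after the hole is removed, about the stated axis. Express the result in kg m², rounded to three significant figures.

0.0609

Unpierced body about its centre: I₀ = (1/12)M(a²+b²) = (1/12)(4.4)[(0.27)² + (0.32)²] = 0.064277 kg m².
The removed disk has mass m = M·πr²/(ab) = (4.4)·π(0.08)²/(0.27·0.32) = 1.0239 kg (same uniform areal density).
Its moment of inertia about the rotation axis (parallel-axis theorem): I_hole = (1/2)mr² + md² = (1/2)(1.0239)(0.08)² + (1.0239)(0.012)² = 0.003424 kg m².
Treating the hole as negative mass, I = I₀ − I_hole = 0.064277 − 0.003424 = 0.060853 kg m².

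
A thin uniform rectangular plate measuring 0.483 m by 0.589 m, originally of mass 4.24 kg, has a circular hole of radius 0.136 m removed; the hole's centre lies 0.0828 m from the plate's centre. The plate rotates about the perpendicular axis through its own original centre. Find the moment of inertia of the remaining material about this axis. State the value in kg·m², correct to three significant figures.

0.191

Unpierced body about its centre: I₀ = (1/12)M(a²+b²) = (1/12)(4.24)[(0.483)² + (0.589)²] = 0.20501 kg·m².
The removed disk has mass m = M·πr²/(ab) = (4.24)·π(0.136)²/(0.483·0.589) = 0.86603 kg (same uniform areal density).
Its moment of inertia about the rotation axis (parallel-axis theorem): I_hole = (1/2)mr² + md² = (1/2)(0.86603)(0.136)² + (0.86603)(0.0828)² = 0.013946 kg·m².
Treating the hole as negative mass, I = I₀ − I_hole = 0.20501 − 0.013946 = 0.19106 kg·m².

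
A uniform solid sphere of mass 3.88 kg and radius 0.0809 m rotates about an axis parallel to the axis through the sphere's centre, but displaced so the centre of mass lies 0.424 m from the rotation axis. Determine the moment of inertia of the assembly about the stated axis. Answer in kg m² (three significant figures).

I_cm = (2/5)MR² = (2/5)(3.88)(0.0809)² = 0.010158 kg m²; centre at d = 0.424 m, so I = I_cm + Md² gives I = 0.010158 + (3.88)(0.424)² = 0.70769 kg m².

0.708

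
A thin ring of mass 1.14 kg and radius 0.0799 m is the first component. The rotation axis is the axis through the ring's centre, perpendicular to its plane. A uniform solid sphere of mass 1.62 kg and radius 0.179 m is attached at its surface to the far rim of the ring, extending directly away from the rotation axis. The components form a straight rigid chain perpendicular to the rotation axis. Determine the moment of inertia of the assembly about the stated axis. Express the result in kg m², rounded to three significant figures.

0.137

Thin ring: I_cm = MR² = (1.14)(0.0799)² = 0.0072778 kg m²; axis through the centre, so I = 0.0072778 kg m².
Solid sphere: I_cm = (2/5)MR² = (2/5)(1.62)(0.179)² = 0.020763 kg m²; centre at d = 0.0799 + 0.179 = 0.2589 m, so the parallel axis theorem gives I = 0.020763 + (1.62)(0.2589)² = 0.12935 kg m².
Total I = 0.0072778 + 0.12935 = 0.13663 kg m².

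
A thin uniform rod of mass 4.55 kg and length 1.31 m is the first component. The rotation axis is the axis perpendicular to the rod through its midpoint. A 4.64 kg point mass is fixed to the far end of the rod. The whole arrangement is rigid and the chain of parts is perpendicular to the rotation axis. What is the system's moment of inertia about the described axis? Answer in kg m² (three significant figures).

Thin rod: I_cm = (1/12)ML² = (1/12)(4.55)(1.31)² = 0.65069 kg m²; axis through the centre, so I = 0.65069 kg m².
Point mass: I_cm = 0; centre at d = 0.655 m, so the parallel axis theorem gives I = 0 + (4.64)(0.655)² = 1.9907 kg m².
Total I = 0.65069 + 1.9907 = 2.6414 kg m².

2.64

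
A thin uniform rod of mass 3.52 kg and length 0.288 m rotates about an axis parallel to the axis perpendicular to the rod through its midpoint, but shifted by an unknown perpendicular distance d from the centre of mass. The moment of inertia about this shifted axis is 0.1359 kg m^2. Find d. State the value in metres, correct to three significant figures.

0.178

About the centre-of-mass axis, I_cm = (1/12)ML² = (1/12)(3.52)(0.288)² = 0.02433 kg m^2.
Parallel axis theorem: I = I_cm + Md², so Md² = 0.1359 − 0.02433 = 0.11157 kg m^2.
d = √(0.11157 / 3.52) = 0.17803 m.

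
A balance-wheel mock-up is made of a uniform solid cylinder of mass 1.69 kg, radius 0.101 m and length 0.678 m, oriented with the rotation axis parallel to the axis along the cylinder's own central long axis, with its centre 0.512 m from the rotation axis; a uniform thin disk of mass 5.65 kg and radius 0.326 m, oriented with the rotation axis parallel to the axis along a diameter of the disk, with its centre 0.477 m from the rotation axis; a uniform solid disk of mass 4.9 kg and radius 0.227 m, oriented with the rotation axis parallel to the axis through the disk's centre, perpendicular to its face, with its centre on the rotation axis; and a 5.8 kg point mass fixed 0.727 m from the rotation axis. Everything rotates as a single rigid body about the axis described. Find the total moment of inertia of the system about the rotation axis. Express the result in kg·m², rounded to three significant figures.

Solid cylinder: I_cm = (1/2)MR² = (1/2)(1.69)(0.101)² = 0.0086198 kg·m²; centre at d = 0.512 m, so I = I_cm + Md² gives I = 0.0086198 + (1.69)(0.512)² = 0.45164 kg·m².
Thin disk: I_cm = (1/4)MR² = (1/4)(5.65)(0.326)² = 0.15011 kg·m²; centre at d = 0.477 m, so I = I_cm + Md² gives I = 0.15011 + (5.65)(0.477)² = 1.4357 kg·m².
Solid disk: I_cm = (1/2)MR² = (1/2)(4.9)(0.227)² = 0.12625 kg·m²; axis through the centre, so I = 0.12625 kg·m².
Point mass: I_cm = 0; centre at d = 0.727 m, so I = I_cm + Md² gives I = 0 + (5.8)(0.727)² = 3.0655 kg·m².
Total I = 0.45164 + 1.4357 + 0.12625 + 3.0655 = 5.079 kg·m².

5.08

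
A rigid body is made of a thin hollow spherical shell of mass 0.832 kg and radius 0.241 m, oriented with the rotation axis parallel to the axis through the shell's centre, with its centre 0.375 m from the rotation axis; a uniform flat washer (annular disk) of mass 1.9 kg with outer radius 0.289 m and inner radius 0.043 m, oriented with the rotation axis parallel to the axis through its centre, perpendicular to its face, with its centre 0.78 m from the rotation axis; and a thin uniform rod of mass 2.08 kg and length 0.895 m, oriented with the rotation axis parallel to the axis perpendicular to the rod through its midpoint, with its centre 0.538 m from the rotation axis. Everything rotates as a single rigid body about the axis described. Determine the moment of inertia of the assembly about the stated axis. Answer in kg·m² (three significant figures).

Spherical shell: I_cm = (2/3)MR² = (2/3)(0.832)(0.241)² = 0.032216 kg·m²; centre at d = 0.375 m, so the parallel axis theorem gives I = 0.032216 + (0.832)(0.375)² = 0.14922 kg·m².
Annular disk: I_cm = (1/2)M(R²+r²) = (1/2)(1.9)[(0.289)² + (0.043)²] = 0.081101 kg·m²; centre at d = 0.78 m, so the parallel axis theorem gives I = 0.081101 + (1.9)(0.78)² = 1.2371 kg·m².
Thin rod: I_cm = (1/12)ML² = (1/12)(2.08)(0.895)² = 0.13884 kg·m²; centre at d = 0.538 m, so the parallel axis theorem gives I = 0.13884 + (2.08)(0.538)² = 0.74089 kg·m².
Total I = 0.14922 + 1.2371 + 0.74089 = 2.1272 kg·m².

2.13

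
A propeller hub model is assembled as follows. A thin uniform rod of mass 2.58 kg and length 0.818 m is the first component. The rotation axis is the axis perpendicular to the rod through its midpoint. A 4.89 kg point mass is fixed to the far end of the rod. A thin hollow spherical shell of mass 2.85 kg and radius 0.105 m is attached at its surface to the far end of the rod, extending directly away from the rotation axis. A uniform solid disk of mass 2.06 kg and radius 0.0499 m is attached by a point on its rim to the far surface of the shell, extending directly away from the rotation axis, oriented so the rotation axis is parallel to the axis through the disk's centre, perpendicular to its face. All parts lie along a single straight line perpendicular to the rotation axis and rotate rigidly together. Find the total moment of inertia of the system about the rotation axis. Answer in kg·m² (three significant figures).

2.66

Thin rod: I_cm = (1/12)ML² = (1/12)(2.58)(0.818)² = 0.14386 kg·m²; axis through the centre, so I = 0.14386 kg·m².
Point mass: I_cm = 0; centre at d = 0.409 m, so I = I_cm + Md² gives I = 0 + (4.89)(0.409)² = 0.818 kg·m².
Spherical shell: I_cm = (2/3)MR² = (2/3)(2.85)(0.105)² = 0.020947 kg·m²; centre at d = 0.409 + 0.105 = 0.514 m, so I = I_cm + Md² gives I = 0.020947 + (2.85)(0.514)² = 0.77391 kg·m².
Solid disk: I_cm = (1/2)MR² = (1/2)(2.06)(0.0499)² = 0.0025647 kg·m²; centre at d = 0.409 + 0.105 + 0.105 + 0.0499 = 0.6689 m, so I = I_cm + Md² gives I = 0.0025647 + (2.06)(0.6689)² = 0.92426 kg·m².
Total I = 0.14386 + 0.818 + 0.77391 + 0.92426 = 2.66 kg·m².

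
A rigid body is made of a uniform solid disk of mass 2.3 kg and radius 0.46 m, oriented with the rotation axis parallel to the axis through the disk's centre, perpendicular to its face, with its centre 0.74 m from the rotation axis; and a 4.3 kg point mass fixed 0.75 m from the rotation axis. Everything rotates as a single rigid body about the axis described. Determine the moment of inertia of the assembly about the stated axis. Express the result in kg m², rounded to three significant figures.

3.92

Solid disk: I_cm = (1/2)MR² = (1/2)(2.3)(0.46)² = 0.24334 kg m²; centre at d = 0.74 m, so the parallel axis theorem gives I = 0.24334 + (2.3)(0.74)² = 1.5028 kg m².
Point mass: I_cm = 0; centre at d = 0.75 m, so the parallel axis theorem gives I = 0 + (4.3)(0.75)² = 2.4187 kg m².
Total I = 1.5028 + 2.4187 = 3.9216 kg m².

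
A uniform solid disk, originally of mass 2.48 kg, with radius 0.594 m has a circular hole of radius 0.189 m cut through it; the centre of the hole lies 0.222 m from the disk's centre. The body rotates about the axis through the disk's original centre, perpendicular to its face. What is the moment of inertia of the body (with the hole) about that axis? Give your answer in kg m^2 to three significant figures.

Unpierced body about its centre: I₀ = (1/2)MR² = (1/2)(2.48)(0.594)² = 0.43752 kg m^2.
The removed disk has mass m = M·(r/R)² = (2.48)(0.189/0.594)² = 0.25107 kg (same uniform areal density).
Its moment of inertia about the rotation axis (parallel-axis theorem): I_hole = (1/2)mr² + md² = (1/2)(0.25107)(0.189)² + (0.25107)(0.222)² = 0.016858 kg m^2.
Treating the hole as negative mass, I = I₀ − I_hole = 0.43752 − 0.016858 = 0.42066 kg m^2.

0.421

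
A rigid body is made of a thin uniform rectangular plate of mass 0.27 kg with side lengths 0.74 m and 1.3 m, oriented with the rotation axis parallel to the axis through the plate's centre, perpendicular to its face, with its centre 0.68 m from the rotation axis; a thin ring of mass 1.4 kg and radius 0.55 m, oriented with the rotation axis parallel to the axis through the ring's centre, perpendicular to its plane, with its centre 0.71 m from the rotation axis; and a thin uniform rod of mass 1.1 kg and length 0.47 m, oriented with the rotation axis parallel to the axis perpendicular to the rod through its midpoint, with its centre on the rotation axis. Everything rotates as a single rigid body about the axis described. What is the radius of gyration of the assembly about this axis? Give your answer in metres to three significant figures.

0.692

Rectangular plate: I_cm = (1/12)M(a²+b²) = (1/12)(0.27)[(0.74)² + (1.3)²] = 0.050346 kg m^2; centre at d = 0.68 m, so I = I_cm + Md² gives I = 0.050346 + (0.27)(0.68)² = 0.17519 kg m^2.
Thin ring: I_cm = MR² = (1.4)(0.55)² = 0.4235 kg m^2; centre at d = 0.71 m, so I = I_cm + Md² gives I = 0.4235 + (1.4)(0.71)² = 1.1292 kg m^2.
Thin rod: I_cm = (1/12)ML² = (1/12)(1.1)(0.47)² = 0.020249 kg m^2; axis through the centre, so I = 0.020249 kg m^2.
Total I = 1.3247 kg m^2; total mass M = 2.77 kg.
k = √(I/M) = √(1.3247/2.77) = 0.69154 m.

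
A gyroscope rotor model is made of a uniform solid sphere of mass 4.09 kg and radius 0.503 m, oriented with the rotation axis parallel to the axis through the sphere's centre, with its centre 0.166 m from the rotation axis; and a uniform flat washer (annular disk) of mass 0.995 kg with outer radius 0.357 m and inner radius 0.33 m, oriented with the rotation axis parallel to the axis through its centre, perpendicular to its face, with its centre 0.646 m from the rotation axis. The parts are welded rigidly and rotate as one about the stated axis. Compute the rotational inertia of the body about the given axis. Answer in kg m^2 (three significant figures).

1.06

Solid sphere: I_cm = (2/5)MR² = (2/5)(4.09)(0.503)² = 0.41392 kg m^2; centre at d = 0.166 m, so the parallel axis theorem gives I = 0.41392 + (4.09)(0.166)² = 0.52663 kg m^2.
Annular disk: I_cm = (1/2)M(R²+r²) = (1/2)(0.995)[(0.357)² + (0.33)²] = 0.11758 kg m^2; centre at d = 0.646 m, so the parallel axis theorem gives I = 0.11758 + (0.995)(0.646)² = 0.53281 kg m^2.
Total I = 0.52663 + 0.53281 = 1.0594 kg m^2.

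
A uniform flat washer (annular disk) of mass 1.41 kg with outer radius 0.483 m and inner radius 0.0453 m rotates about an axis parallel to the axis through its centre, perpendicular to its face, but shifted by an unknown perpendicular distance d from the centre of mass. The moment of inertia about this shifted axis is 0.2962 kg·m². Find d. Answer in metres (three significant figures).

0.304

About the centre-of-mass axis, I_cm = (1/2)M(R²+r²) = (1/2)(1.41)[(0.483)² + (0.0453)²] = 0.16592 kg·m².
Parallel axis theorem: I = I_cm + Md², so Md² = 0.2962 − 0.16592 = 0.13028 kg·m².
d = √(0.13028 / 1.41) = 0.30397 m.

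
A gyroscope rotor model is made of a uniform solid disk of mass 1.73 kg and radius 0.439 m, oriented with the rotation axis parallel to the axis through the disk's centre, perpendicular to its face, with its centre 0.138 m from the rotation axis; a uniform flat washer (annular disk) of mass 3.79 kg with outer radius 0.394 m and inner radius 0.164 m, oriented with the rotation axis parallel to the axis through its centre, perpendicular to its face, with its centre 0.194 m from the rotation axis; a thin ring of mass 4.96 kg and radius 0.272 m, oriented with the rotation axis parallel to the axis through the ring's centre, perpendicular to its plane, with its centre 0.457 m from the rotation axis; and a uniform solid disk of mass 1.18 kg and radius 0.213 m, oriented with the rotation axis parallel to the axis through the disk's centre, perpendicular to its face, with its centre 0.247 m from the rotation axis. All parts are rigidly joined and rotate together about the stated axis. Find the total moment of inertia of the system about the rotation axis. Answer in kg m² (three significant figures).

Solid disk: I_cm = (1/2)MR² = (1/2)(1.73)(0.439)² = 0.1667 kg m²; centre at d = 0.138 m, so the parallel axis theorem gives I = 0.1667 + (1.73)(0.138)² = 0.19965 kg m².
Annular disk: I_cm = (1/2)M(R²+r²) = (1/2)(3.79)[(0.394)² + (0.164)²] = 0.34514 kg m²; centre at d = 0.194 m, so the parallel axis theorem gives I = 0.34514 + (3.79)(0.194)² = 0.48778 kg m².
Thin ring: I_cm = MR² = (4.96)(0.272)² = 0.36696 kg m²; centre at d = 0.457 m, so the parallel axis theorem gives I = 0.36696 + (4.96)(0.457)² = 1.4029 kg m².
Solid disk: I_cm = (1/2)MR² = (1/2)(1.18)(0.213)² = 0.026768 kg m²; centre at d = 0.247 m, so the parallel axis theorem gives I = 0.026768 + (1.18)(0.247)² = 0.098758 kg m².
Total I = 0.19965 + 0.48778 + 1.4029 + 0.098758 = 2.189 kg m².

2.19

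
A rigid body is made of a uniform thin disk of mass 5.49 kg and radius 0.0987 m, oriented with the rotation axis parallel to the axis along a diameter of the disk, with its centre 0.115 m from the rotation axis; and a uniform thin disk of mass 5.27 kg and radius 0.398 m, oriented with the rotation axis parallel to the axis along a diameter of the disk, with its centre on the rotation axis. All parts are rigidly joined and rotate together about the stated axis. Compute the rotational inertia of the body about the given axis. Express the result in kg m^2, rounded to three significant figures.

0.295

Thin disk: I_cm = (1/4)MR² = (1/4)(5.49)(0.0987)² = 0.01337 kg m^2; centre at d = 0.115 m, so the parallel axis theorem gives I = 0.01337 + (5.49)(0.115)² = 0.085976 kg m^2.
Thin disk: I_cm = (1/4)MR² = (1/4)(5.27)(0.398)² = 0.2087 kg m^2; axis through the centre, so I = 0.2087 kg m^2.
Total I = 0.085976 + 0.2087 = 0.29467 kg m^2.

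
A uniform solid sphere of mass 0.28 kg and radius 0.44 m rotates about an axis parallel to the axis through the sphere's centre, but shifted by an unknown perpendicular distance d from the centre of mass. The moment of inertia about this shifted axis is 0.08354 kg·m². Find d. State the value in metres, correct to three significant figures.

About the centre-of-mass axis, I_cm = (2/5)MR² = (2/5)(0.28)(0.44)² = 0.021683 kg·m².
Parallel axis theorem: I = I_cm + Md², so Md² = 0.08354 − 0.021683 = 0.061857 kg·m².
d = √(0.061857 / 0.28) = 0.47002 m.

0.470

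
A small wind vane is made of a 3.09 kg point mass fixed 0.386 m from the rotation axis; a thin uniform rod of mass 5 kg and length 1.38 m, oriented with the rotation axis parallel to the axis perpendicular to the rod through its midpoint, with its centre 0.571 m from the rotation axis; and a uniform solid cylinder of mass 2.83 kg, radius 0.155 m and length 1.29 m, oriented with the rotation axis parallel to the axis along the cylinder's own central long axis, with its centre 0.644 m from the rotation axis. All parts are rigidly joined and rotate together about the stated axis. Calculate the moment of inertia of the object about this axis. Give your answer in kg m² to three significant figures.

Point mass: I_cm = 0; centre at d = 0.386 m, so the parallel axis theorem gives I = 0 + (3.09)(0.386)² = 0.4604 kg m².
Thin rod: I_cm = (1/12)ML² = (1/12)(5)(1.38)² = 0.7935 kg m²; centre at d = 0.571 m, so the parallel axis theorem gives I = 0.7935 + (5)(0.571)² = 2.4237 kg m².
Solid cylinder: I_cm = (1/2)MR² = (1/2)(2.83)(0.155)² = 0.033995 kg m²; centre at d = 0.644 m, so the parallel axis theorem gives I = 0.033995 + (2.83)(0.644)² = 1.2077 kg m².
Total I = 0.4604 + 2.4237 + 1.2077 = 4.0918 kg m².

4.09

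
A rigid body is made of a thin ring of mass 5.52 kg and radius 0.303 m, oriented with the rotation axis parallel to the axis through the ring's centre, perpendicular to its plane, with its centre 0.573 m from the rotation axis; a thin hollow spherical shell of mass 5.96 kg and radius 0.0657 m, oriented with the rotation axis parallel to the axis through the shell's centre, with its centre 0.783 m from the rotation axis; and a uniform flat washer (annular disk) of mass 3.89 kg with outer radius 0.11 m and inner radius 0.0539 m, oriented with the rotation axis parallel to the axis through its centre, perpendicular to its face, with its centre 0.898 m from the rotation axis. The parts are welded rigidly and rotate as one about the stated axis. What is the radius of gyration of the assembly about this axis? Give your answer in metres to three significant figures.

Thin ring: I_cm = MR² = (5.52)(0.303)² = 0.50679 kg m^2; centre at d = 0.573 m, so the parallel axis theorem gives I = 0.50679 + (5.52)(0.573)² = 2.3192 kg m^2.
Spherical shell: I_cm = (2/3)MR² = (2/3)(5.96)(0.0657)² = 0.017151 kg m^2; centre at d = 0.783 m, so the parallel axis theorem gives I = 0.017151 + (5.96)(0.783)² = 3.6712 kg m^2.
Annular disk: I_cm = (1/2)M(R²+r²) = (1/2)(3.89)[(0.11)² + (0.0539)²] = 0.029185 kg m^2; centre at d = 0.898 m, so the parallel axis theorem gives I = 0.029185 + (3.89)(0.898)² = 3.1661 kg m^2.
Total I = 9.1564 kg m^2; total mass M = 15.37 kg.
k = √(I/M) = √(9.1564/15.37) = 0.77184 m.

0.772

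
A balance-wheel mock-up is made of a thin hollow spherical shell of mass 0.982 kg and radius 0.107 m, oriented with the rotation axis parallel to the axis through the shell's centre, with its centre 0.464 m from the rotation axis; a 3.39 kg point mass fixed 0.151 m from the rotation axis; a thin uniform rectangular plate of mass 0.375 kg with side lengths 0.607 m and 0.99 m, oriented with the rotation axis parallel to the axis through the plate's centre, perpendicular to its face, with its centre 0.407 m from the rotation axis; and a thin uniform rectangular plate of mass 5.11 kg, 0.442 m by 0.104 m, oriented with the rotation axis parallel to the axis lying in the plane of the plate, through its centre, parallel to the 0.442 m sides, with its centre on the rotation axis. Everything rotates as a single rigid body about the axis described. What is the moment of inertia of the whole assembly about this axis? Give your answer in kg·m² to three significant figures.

0.405

Spherical shell: I_cm = (2/3)MR² = (2/3)(0.982)(0.107)² = 0.0074953 kg·m²; centre at d = 0.464 m, so I = I_cm + Md² gives I = 0.0074953 + (0.982)(0.464)² = 0.21892 kg·m².
Point mass: I_cm = 0; centre at d = 0.151 m, so I = I_cm + Md² gives I = 0 + (3.39)(0.151)² = 0.077295 kg·m².
Rectangular plate: I_cm = (1/12)M(a²+b²) = (1/12)(0.375)[(0.607)² + (0.99)²] = 0.042142 kg·m²; centre at d = 0.407 m, so I = I_cm + Md² gives I = 0.042142 + (0.375)(0.407)² = 0.10426 kg·m².
Rectangular plate: I_cm = (1/12)Mb² = (1/12)(5.11)(0.104)² = 0.0046058 kg·m²; axis through the centre, so I = 0.0046058 kg·m².
Total I = 0.21892 + 0.077295 + 0.10426 + 0.0046058 = 0.40508 kg·m².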